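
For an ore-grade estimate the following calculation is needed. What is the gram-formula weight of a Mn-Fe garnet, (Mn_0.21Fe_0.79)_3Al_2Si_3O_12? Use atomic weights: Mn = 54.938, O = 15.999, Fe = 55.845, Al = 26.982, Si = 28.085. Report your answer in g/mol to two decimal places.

497.17 g/mol

The formula mass is the sum 0.63(54.938) + 2.37(55.845) + 2(26.982) + 3(28.085) + 12(15.999).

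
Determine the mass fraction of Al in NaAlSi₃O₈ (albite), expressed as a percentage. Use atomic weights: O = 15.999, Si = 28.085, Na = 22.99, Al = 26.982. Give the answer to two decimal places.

10.29 weight percent

Formula mass = 1×22.99 + 1×26.982 + 3×28.085 + 8×15.999 = 262.219 g/mol, of which 26.982 g is Al.
So Al makes up 26.982/262.219 = 0.1029 of the mass, i.e. 10.29%.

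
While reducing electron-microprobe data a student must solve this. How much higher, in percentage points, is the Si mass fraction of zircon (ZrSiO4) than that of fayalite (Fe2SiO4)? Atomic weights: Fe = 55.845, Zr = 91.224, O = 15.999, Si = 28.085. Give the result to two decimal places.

1.54 percentage points

Si in ZrSiO4: molar mass 183.305 g/mol; 1×28.085 = 28.085 g → 15.32 wt%.
Si in Fe2SiO4: molar mass 203.771 g/mol; 1×28.085 = 28.085 g → 13.78 wt%.
Difference = 15.32 − 13.78 = 1.54 percentage points.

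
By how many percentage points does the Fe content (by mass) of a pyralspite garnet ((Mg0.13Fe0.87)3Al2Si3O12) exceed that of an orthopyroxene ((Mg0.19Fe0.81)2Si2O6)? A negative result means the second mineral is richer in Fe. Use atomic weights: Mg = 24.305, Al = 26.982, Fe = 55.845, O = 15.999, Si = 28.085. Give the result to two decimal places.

Fe in (Mg0.13Fe0.87)3Al2Si3O12: molar mass 485.441 g/mol; 2.61×55.845 = 145.755 g → 30.03 wt%.
Fe in (Mg0.19Fe0.81)2Si2O6: molar mass 251.869 g/mol; 1.62×55.845 = 90.469 g → 35.92 wt%.
Difference = 30.03 − 35.92 = -5.89 percentage points.

-5.89 percentage points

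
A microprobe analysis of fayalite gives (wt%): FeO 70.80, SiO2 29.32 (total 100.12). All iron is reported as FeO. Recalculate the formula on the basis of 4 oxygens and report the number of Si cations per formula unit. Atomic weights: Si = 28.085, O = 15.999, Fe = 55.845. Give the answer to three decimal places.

70.80 wt% FeO ÷ 71.844 g/mol = 0.98547 mol, giving 0.98547 Fe and 0.98547 O.
29.32 wt% SiO2 ÷ 60.083 g/mol = 0.48799 mol, giving 0.48799 Si and 0.97598 O.
Oxygen sums to 1.96145; scaling by 4/1.96145 = 2.03931 puts the formula on 4 O.
Si: 0.48799 × 2.03931 = 0.995 atoms per formula unit.

0.995 Si apfu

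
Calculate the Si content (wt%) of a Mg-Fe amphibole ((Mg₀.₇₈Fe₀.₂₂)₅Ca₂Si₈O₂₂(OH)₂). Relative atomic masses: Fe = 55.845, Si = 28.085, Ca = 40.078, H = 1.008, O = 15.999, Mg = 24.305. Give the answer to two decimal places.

26.53 wt%

Formula mass = 3.90*24.305 + 1.10*55.845 + 2*40.078 + 8*28.085 + 24*15.999 + 2*1.008 = 847.047 g/mol, of which 224.680 g is Si.
So Si makes up 224.680/847.047 = 0.2653 of the mass, i.e. 26.53%.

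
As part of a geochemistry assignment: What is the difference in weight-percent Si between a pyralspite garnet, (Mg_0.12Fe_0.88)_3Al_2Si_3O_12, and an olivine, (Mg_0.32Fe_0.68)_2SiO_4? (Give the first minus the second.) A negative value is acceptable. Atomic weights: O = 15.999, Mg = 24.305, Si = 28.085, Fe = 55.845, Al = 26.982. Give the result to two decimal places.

2.02 percentage points

Si in (Mg_0.12Fe_0.88)_3Al_2Si_3O_12: molar mass 486.388 g/mol; 3×28.085 = 84.255 g → 17.32 wt%.
Si in (Mg_0.32Fe_0.68)_2SiO_4: molar mass 183.585 g/mol; 1×28.085 = 28.085 g → 15.30 wt%.
Difference = 17.32 − 15.30 = 2.02 percentage points.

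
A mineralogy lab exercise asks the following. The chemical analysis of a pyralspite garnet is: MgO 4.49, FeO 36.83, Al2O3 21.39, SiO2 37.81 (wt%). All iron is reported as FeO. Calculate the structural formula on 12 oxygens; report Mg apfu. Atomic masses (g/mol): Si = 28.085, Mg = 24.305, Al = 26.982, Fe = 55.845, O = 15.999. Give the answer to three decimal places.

MgO (M=40.304): mol = 0.11140; Mg = 0.11140, O = 0.11140.
FeO (M=71.844): mol = 0.51264; Fe = 0.51264, O = 0.51264.
Al2O3 (M=101.961): mol = 0.20979; Al = 0.41958, O = 0.62937.
SiO2 (M=60.083): mol = 0.62930; Si = 0.62930, O = 1.25860.
ΣO = 2.51201; factor = 12/ΣO = 4.77705.
Mg apfu = 0.11140 × 4.77705 = 0.532.

0.532 Mg apfu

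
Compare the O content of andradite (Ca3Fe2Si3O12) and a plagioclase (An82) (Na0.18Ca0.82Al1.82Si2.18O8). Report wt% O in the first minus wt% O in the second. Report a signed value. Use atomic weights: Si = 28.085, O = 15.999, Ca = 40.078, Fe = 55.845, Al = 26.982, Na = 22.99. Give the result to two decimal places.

-8.71 percentage points

O in Ca3Fe2Si3O12: molar mass 508.167 g/mol; 12×15.999 = 191.988 g → 37.78 wt%.
O in Na0.18Ca0.82Al1.82Si2.18O8: molar mass 275.327 g/mol; 8×15.999 = 127.992 g → 46.49 wt%.
Difference = 37.78 − 46.49 = -8.71 percentage points.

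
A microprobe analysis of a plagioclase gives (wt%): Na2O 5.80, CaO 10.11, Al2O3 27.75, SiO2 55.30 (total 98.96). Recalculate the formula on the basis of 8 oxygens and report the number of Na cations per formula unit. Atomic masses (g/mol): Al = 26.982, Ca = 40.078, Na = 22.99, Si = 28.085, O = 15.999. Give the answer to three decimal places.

0.511 Na apfu

Na2O (M=61.979): mol = 0.09358; Na = 0.18716, O = 0.09358.
CaO (M=56.077): mol = 0.18029; Ca = 0.18029, O = 0.18029.
Al2O3 (M=101.961): mol = 0.27216; Al = 0.54432, O = 0.81648.
SiO2 (M=60.083): mol = 0.92039; Si = 0.92039, O = 1.84078.
ΣO = 2.93113; factor = 8/ΣO = 2.72932.
Na apfu = 0.18716 × 2.72932 = 0.511.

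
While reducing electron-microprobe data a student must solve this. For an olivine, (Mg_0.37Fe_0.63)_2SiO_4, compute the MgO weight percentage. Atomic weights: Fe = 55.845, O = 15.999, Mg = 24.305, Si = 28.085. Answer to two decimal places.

16.53 wt%

M((Mg_0.37Fe_0.63)_2SiO_4) = 180.431 g/mol; M(MgO) = 40.304 g/mol.
Moles MgO per formula unit = 0.74 Mg ÷ 1 = 0.7400.
MgO fraction = (0.7400 × 40.304) / 180.431 = 29.825/180.431 = 0.1653.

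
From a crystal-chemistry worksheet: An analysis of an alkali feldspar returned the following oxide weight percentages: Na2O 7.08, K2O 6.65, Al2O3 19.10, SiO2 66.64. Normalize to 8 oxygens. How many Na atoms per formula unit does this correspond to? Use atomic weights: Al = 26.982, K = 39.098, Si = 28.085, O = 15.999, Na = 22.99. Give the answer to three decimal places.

Na2O (M=61.979): mol = 0.11423; Na = 0.22846, O = 0.11423.
K2O (M=94.195): mol = 0.07060; K = 0.14120, O = 0.07060.
Al2O3 (M=101.961): mol = 0.18733; Al = 0.37466, O = 0.56199.
SiO2 (M=60.083): mol = 1.10913; Si = 1.10913, O = 2.21826.
ΣO = 2.96508; factor = 8/ΣO = 2.69807.
Na apfu = 0.22846 × 2.69807 = 0.616.

0.616 Na apfu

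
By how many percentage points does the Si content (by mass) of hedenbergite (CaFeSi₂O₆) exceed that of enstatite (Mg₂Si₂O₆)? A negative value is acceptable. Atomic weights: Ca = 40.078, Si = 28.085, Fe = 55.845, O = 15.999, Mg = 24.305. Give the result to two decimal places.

-5.34 percentage points

M(CaFeSi₂O₆) = 248.087 g/mol, so wt% Si = 56.170/248.087 × 100 = 22.64%.
M(Mg₂Si₂O₆) = 200.774 g/mol, so wt% Si = 56.170/200.774 × 100 = 27.98%.
22.64 − 27.98 = -5.34 pp.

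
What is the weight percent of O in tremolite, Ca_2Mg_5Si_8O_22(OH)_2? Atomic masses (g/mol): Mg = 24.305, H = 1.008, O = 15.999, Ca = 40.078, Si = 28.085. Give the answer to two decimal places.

47.27 mass %

M(Ca_2Mg_5Si_8O_22(OH)_2) = 812.353 g/mol.
O contributes 24 × 15.999 = 383.976 g per mole.
383.976/812.353 = 0.4727 → 47.27%.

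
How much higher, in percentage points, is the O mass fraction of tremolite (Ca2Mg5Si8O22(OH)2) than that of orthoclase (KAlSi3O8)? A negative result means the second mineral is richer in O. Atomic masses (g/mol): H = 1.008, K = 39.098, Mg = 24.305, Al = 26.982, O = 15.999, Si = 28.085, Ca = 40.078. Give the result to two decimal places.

1.28 percentage points

First mineral: 383.976 g O in 812.353 g formula = 47.27 wt% O.
Second mineral: 127.992 g O in 278.327 g formula = 45.99 wt% O.
47.27% − 45.99% gives a difference of 1.28 percentage points.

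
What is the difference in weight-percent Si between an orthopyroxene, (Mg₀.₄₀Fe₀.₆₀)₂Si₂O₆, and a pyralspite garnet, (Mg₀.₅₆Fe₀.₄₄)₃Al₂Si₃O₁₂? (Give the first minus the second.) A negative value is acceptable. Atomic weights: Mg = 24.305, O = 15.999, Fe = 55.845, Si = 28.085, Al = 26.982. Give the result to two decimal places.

Si in (Mg₀.₄₀Fe₀.₆₀)₂Si₂O₆: molar mass 238.622 g/mol; 2×28.085 = 56.170 g → 23.54 wt%.
Si in (Mg₀.₅₆Fe₀.₄₄)₃Al₂Si₃O₁₂: molar mass 444.755 g/mol; 3×28.085 = 84.255 g → 18.94 wt%.
Difference = 23.54 − 18.94 = 4.60 percentage points.

4.60 percentage points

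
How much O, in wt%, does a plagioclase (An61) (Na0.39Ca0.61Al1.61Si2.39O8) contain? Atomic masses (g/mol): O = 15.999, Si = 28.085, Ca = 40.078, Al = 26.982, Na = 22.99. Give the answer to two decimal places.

47.06 wt%

Molar mass of Na0.39Ca0.61Al1.61Si2.39O8: 0.39×22.99 + 0.61×40.078 + 1.61×26.982 + 2.39×28.085 + 8×15.999 = 271.970 g/mol.
Mass of O per formula unit: 8 × 15.999 = 127.992 g.
Weight fraction O = 127.992 / 271.970 = 0.4706.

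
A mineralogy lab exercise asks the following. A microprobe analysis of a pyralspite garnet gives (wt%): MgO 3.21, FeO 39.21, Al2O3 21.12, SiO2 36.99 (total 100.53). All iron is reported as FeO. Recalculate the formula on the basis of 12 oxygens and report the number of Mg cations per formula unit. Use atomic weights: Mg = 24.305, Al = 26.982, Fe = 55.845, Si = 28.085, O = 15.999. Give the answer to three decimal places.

3.21 wt% MgO ÷ 40.304 g/mol = 0.07964 mol, giving 0.07964 Mg and 0.07964 O.
39.21 wt% FeO ÷ 71.844 g/mol = 0.54577 mol, giving 0.54577 Fe and 0.54577 O.
21.12 wt% Al2O3 ÷ 101.961 g/mol = 0.20714 mol, giving 0.41428 Al and 0.62142 O.
36.99 wt% SiO2 ÷ 60.083 g/mol = 0.61565 mol, giving 0.61565 Si and 1.23130 O.
Oxygen sums to 2.47813; scaling by 12/2.47813 = 4.84236 puts the formula on 12 O.
Mg: 0.07964 × 4.84236 = 0.386 atoms per formula unit.

0.386 Mg apfu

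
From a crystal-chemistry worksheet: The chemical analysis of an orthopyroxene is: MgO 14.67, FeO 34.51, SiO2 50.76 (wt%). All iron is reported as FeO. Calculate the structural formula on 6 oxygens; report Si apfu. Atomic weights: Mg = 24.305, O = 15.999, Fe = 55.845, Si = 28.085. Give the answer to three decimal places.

MgO: 14.67/40.304 = 0.36398 mol → 0.36398 mol Mg, 0.36398 mol O.
FeO: 34.51/71.844 = 0.48035 mol → 0.48035 mol Fe, 0.48035 mol O.
SiO2: 50.76/60.083 = 0.84483 mol → 0.84483 mol Si, 1.68966 mol O.
Total oxygen = 2.53399 mol. Normalization factor = 6/2.53399 = 2.36781.
Si per 6 O = 0.84483 × 2.36781 = 2.000.

2.000 Si apfu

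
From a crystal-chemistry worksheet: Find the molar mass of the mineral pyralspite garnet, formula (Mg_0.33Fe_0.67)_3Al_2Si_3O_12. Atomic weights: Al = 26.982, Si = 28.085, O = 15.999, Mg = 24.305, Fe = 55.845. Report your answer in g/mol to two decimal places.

The formula mass is the sum 0.99·24.305 + 2.01·55.845 + 2·26.982 + 3·28.085 + 12·15.999.

466.52 g/mol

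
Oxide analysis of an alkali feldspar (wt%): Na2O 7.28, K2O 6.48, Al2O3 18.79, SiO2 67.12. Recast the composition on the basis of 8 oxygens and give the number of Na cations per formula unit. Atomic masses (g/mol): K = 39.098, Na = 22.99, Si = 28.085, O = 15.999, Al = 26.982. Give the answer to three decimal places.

7.28 wt% Na2O ÷ 61.979 g/mol = 0.11746 mol, giving 0.23492 Na and 0.11746 O.
6.48 wt% K2O ÷ 94.195 g/mol = 0.06879 mol, giving 0.13758 K and 0.06879 O.
18.79 wt% Al2O3 ÷ 101.961 g/mol = 0.18429 mol, giving 0.36858 Al and 0.55287 O.
67.12 wt% SiO2 ÷ 60.083 g/mol = 1.11712 mol, giving 1.11712 Si and 2.23424 O.
Oxygen sums to 2.97336; scaling by 8/2.97336 = 2.69056 puts the formula on 8 O.
Na: 0.23492 × 2.69056 = 0.632 atoms per formula unit.

0.632 Na apfu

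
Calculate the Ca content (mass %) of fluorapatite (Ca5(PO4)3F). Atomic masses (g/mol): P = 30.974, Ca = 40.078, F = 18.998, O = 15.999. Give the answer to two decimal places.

Formula mass = 5*40.078 + 3*30.974 + 12*15.999 + 1*18.998 = 504.298 g/mol, of which 200.390 g is Ca.
So Ca makes up 200.390/504.298 = 0.3974 of the mass, i.e. 39.74%.

39.74 mass %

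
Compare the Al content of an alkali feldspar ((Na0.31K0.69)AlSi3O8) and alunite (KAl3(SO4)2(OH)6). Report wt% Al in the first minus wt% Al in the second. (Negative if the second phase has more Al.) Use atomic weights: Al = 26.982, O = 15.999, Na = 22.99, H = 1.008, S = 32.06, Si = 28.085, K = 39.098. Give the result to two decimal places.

-9.67 percentage points

M((Na0.31K0.69)AlSi3O8) = 273.334 g/mol, so wt% Al = 26.982/273.334 × 100 = 9.87%.
M(KAl3(SO4)2(OH)6) = 414.198 g/mol, so wt% Al = 80.946/414.198 × 100 = 19.54%.
9.87 − 19.54 = -9.67 pp.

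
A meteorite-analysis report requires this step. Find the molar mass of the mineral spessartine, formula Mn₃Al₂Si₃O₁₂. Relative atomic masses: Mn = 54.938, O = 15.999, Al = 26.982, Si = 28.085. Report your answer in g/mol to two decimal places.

The formula mass is the sum 3·54.938 + 2·26.982 + 3·28.085 + 12·15.999.

495.02 g/mol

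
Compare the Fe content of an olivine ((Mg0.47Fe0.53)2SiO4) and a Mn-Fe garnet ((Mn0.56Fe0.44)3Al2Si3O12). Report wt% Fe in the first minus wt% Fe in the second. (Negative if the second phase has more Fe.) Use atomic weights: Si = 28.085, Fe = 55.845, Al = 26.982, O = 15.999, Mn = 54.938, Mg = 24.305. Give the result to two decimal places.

19.14 percentage points

First mineral: 59.196 g Fe in 174.123 g formula = 34.00 wt% Fe.
Second mineral: 73.715 g Fe in 496.218 g formula = 14.86 wt% Fe.
34.00% − 14.86% gives a difference of 19.14 percentage points.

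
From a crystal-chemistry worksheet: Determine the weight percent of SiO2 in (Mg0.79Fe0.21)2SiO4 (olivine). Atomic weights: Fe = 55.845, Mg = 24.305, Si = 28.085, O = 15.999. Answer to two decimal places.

39.03 wt%

Formula mass = 153.938 g/mol.
1 Si → 1.0000 mol SiO2 per formula unit; M(SiO2) = 60.083, so SiO2 mass = 60.083 g.
60.083/153.938 × 100 = 39.03 wt%.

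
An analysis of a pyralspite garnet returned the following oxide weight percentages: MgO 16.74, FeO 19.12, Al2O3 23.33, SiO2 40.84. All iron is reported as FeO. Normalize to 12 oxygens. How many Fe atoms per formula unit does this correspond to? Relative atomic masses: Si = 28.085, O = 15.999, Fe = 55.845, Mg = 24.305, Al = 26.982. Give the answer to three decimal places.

MgO: 16.74/40.304 = 0.41534 mol → 0.41534 mol Mg, 0.41534 mol O.
FeO: 19.12/71.844 = 0.26613 mol → 0.26613 mol Fe, 0.26613 mol O.
Al2O3: 23.33/101.961 = 0.22881 mol → 0.45762 mol Al, 0.68643 mol O.
SiO2: 40.84/60.083 = 0.67973 mol → 0.67973 mol Si, 1.35946 mol O.
Total oxygen = 2.72736 mol. Normalization factor = 12/2.72736 = 4.39986.
Fe per 12 O = 0.26613 × 4.39986 = 1.171.

1.171 Fe apfu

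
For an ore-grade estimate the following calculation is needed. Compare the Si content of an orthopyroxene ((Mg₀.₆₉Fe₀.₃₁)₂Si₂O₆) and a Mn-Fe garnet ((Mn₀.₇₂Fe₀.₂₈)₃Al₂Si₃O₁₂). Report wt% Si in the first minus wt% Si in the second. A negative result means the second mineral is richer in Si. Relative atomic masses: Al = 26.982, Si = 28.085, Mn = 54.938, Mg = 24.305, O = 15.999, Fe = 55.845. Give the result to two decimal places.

First mineral: 56.170 g Si in 220.329 g formula = 25.49 wt% Si.
Second mineral: 84.255 g Si in 495.783 g formula = 16.99 wt% Si.
25.49% − 16.99% gives a difference of 8.50 percentage points.

8.50 percentage points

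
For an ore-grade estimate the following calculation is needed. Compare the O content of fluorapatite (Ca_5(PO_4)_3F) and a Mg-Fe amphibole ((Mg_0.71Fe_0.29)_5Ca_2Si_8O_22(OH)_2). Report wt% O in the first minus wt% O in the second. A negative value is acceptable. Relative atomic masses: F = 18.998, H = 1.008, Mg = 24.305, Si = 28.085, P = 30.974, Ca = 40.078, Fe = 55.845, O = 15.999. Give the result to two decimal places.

-6.68 percentage points

M(Ca_5(PO_4)_3F) = 504.298 g/mol, so wt% O = 191.988/504.298 × 100 = 38.07%.
M((Mg_0.71Fe_0.29)_5Ca_2Si_8O_22(OH)_2) = 858.086 g/mol, so wt% O = 383.976/858.086 × 100 = 44.75%.
38.07 − 44.75 = -6.68 pp.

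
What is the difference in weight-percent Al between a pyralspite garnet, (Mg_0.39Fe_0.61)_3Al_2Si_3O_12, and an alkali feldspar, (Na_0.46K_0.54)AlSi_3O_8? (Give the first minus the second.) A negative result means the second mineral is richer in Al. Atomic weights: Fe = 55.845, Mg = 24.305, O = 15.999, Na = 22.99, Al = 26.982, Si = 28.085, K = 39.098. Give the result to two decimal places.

Al in (Mg_0.39Fe_0.61)_3Al_2Si_3O_12: molar mass 460.840 g/mol; 2×26.982 = 53.964 g → 11.71 wt%.
Al in (Na_0.46K_0.54)AlSi_3O_8: molar mass 270.917 g/mol; 1×26.982 = 26.982 g → 9.96 wt%.
Difference = 11.71 − 9.96 = 1.75 percentage points.

1.75 percentage points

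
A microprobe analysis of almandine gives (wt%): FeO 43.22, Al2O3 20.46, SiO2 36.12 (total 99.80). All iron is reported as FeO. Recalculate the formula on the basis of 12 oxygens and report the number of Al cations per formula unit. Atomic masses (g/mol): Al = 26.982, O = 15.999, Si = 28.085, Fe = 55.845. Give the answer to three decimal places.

FeO: 43.22/71.844 = 0.60158 mol → 0.60158 mol Fe, 0.60158 mol O.
Al2O3: 20.46/101.961 = 0.20066 mol → 0.40132 mol Al, 0.60198 mol O.
SiO2: 36.12/60.083 = 0.60117 mol → 0.60117 mol Si, 1.20234 mol O.
Total oxygen = 2.40590 mol. Normalization factor = 12/2.40590 = 4.98774.
Al per 12 O = 0.40132 × 4.98774 = 2.002.

2.002 Al apfu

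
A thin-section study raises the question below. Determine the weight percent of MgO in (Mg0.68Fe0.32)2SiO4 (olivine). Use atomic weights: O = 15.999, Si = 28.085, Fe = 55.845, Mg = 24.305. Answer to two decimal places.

M((Mg0.68Fe0.32)2SiO4) = 160.877 g/mol; M(MgO) = 40.304 g/mol.
Moles MgO per formula unit = 1.36 Mg ÷ 1 = 1.3600.
MgO fraction = (1.3600 × 40.304) / 160.877 = 54.813/160.877 = 0.3407.

34.07 wt%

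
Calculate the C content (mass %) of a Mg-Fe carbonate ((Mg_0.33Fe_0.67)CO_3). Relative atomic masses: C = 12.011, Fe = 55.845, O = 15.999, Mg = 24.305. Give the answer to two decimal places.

11.39 mass %

Formula mass = 0.33×24.305 + 0.67×55.845 + 1×12.011 + 3×15.999 = 105.445 g/mol, of which 12.011 g is C.
So C makes up 12.011/105.445 = 0.1139 of the mass, i.e. 11.39%.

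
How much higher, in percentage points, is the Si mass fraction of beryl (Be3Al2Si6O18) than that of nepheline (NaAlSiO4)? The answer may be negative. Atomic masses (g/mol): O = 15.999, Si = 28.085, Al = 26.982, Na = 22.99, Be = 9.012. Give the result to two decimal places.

M(Be3Al2Si6O18) = 537.492 g/mol, so wt% Si = 168.510/537.492 × 100 = 31.35%.
M(NaAlSiO4) = 142.053 g/mol, so wt% Si = 28.085/142.053 × 100 = 19.77%.
31.35 − 19.77 = 11.58 pp.

11.58 percentage points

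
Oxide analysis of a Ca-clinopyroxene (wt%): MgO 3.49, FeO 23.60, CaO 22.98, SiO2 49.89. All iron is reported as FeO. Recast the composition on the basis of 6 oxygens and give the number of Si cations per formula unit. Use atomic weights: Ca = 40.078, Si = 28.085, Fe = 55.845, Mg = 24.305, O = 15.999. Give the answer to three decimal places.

3.49 wt% MgO ÷ 40.304 g/mol = 0.08659 mol, giving 0.08659 Mg and 0.08659 O.
23.60 wt% FeO ÷ 71.844 g/mol = 0.32849 mol, giving 0.32849 Fe and 0.32849 O.
22.98 wt% CaO ÷ 56.077 g/mol = 0.40979 mol, giving 0.40979 Ca and 0.40979 O.
49.89 wt% SiO2 ÷ 60.083 g/mol = 0.83035 mol, giving 0.83035 Si and 1.66070 O.
Oxygen sums to 2.48557; scaling by 6/2.48557 = 2.41393 puts the formula on 6 O.
Si: 0.83035 × 2.41393 = 2.004 atoms per formula unit.

2.004 Si apfu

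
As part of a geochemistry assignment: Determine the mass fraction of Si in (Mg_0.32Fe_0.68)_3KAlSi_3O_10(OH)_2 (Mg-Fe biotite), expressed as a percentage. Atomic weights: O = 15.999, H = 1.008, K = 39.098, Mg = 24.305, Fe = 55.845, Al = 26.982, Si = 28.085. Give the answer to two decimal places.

17.49 mass %

Molar mass of (Mg_0.32Fe_0.68)_3KAlSi_3O_10(OH)_2: 0.96·24.305 + 2.04·55.845 + 1·39.098 + 1·26.982 + 3·28.085 + 12·15.999 + 2·1.008 = 481.596 g/mol.
Mass of Si per formula unit: 3 × 28.085 = 84.255 g.
Weight fraction Si = 84.255 / 481.596 = 0.1749.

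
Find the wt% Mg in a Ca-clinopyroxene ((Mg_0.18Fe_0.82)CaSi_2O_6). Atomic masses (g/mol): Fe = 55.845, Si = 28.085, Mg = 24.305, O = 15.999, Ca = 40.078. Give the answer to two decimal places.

1.80 weight percent

M((Mg_0.18Fe_0.82)CaSi_2O_6) = 242.410 g/mol.
Mg contributes 0.18 × 24.305 = 4.375 g per mole.
4.375/242.410 = 0.0180 → 1.80%.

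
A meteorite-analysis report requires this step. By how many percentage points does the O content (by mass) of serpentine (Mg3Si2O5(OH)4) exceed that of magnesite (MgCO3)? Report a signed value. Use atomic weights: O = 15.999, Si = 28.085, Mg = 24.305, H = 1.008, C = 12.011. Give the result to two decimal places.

-4.97 percentage points

First mineral: 143.991 g O in 277.108 g formula = 51.96 wt% O.
Second mineral: 47.997 g O in 84.313 g formula = 56.93 wt% O.
51.96% − 56.93% gives a difference of -4.97 percentage points.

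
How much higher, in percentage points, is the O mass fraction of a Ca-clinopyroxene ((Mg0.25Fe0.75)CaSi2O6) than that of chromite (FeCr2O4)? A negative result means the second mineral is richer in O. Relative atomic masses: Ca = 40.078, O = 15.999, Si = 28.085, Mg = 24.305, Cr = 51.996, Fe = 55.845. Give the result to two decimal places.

O in (Mg0.25Fe0.75)CaSi2O6: molar mass 240.202 g/mol; 6×15.999 = 95.994 g → 39.96 wt%.
O in FeCr2O4: molar mass 223.833 g/mol; 4×15.999 = 63.996 g → 28.59 wt%.
Difference = 39.96 − 28.59 = 11.37 percentage points.

11.37 percentage points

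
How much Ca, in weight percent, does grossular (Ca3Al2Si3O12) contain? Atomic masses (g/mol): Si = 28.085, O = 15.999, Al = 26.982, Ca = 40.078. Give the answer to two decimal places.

Formula mass = 3·40.078 + 2·26.982 + 3·28.085 + 12·15.999 = 450.441 g/mol, of which 120.234 g is Ca.
So Ca makes up 120.234/450.441 = 0.2669 of the mass, i.e. 26.69%.

26.69 weight percent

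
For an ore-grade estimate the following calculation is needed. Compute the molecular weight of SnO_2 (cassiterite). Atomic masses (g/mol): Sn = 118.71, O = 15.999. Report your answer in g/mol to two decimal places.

150.71 g/mol

The formula mass is the sum 1*118.71 + 2*15.999.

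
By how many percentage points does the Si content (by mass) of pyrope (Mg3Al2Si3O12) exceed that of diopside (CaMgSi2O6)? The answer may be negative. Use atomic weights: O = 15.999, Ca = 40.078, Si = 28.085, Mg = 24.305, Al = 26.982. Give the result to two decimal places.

-5.04 percentage points

First mineral: 84.255 g Si in 403.122 g formula = 20.90 wt% Si.
Second mineral: 56.170 g Si in 216.547 g formula = 25.94 wt% Si.
20.90% − 25.94% gives a difference of -5.04 percentage points.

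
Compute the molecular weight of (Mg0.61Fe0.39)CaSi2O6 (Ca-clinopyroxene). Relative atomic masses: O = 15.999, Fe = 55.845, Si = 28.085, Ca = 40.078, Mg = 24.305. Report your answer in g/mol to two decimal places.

228.85 g/mol

The formula mass is the sum 0.61·24.305 + 0.39·55.845 + 1·40.078 + 2·28.085 + 6·15.999.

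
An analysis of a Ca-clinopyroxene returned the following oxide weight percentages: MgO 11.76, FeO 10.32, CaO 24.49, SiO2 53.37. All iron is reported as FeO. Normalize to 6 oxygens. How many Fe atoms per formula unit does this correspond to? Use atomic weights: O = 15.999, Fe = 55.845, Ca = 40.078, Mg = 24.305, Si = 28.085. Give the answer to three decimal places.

0.325 Fe apfu

MgO: 11.76/40.304 = 0.29178 mol → 0.29178 mol Mg, 0.29178 mol O.
FeO: 10.32/71.844 = 0.14364 mol → 0.14364 mol Fe, 0.14364 mol O.
CaO: 24.49/56.077 = 0.43672 mol → 0.43672 mol Ca, 0.43672 mol O.
SiO2: 53.37/60.083 = 0.88827 mol → 0.88827 mol Si, 1.77654 mol O.
Total oxygen = 2.64868 mol. Normalization factor = 6/2.64868 = 2.26528.
Fe per 6 O = 0.14364 × 2.26528 = 0.325.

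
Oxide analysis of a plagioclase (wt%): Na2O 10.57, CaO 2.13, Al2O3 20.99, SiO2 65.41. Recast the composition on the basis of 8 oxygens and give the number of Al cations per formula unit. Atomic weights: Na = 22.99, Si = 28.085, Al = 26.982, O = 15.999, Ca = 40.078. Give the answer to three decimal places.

10.57 wt% Na2O ÷ 61.979 g/mol = 0.17054 mol, giving 0.34108 Na and 0.17054 O.
2.13 wt% CaO ÷ 56.077 g/mol = 0.03798 mol, giving 0.03798 Ca and 0.03798 O.
20.99 wt% Al2O3 ÷ 101.961 g/mol = 0.20586 mol, giving 0.41172 Al and 0.61758 O.
65.41 wt% SiO2 ÷ 60.083 g/mol = 1.08866 mol, giving 1.08866 Si and 2.17732 O.
Oxygen sums to 3.00342; scaling by 8/3.00342 = 2.66363 puts the formula on 8 O.
Al: 0.41172 × 2.66363 = 1.097 atoms per formula unit.

1.097 Al apfu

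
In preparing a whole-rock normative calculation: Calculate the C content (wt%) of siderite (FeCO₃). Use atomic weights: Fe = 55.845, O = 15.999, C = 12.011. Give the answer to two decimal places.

Formula mass = 1*55.845 + 1*12.011 + 3*15.999 = 115.853 g/mol, of which 12.011 g is C.
So C makes up 12.011/115.853 = 0.1037 of the mass, i.e. 10.37%.

10.37 wt%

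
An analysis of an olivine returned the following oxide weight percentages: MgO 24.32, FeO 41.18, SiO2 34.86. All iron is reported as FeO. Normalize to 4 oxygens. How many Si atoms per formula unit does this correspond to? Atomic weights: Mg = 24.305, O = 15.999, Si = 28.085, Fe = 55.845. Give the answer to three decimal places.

0.993 Si apfu

MgO (M=40.304): mol = 0.60341; Mg = 0.60341, O = 0.60341.
FeO (M=71.844): mol = 0.57319; Fe = 0.57319, O = 0.57319.
SiO2 (M=60.083): mol = 0.58020; Si = 0.58020, O = 1.16040.
ΣO = 2.33700; factor = 4/ΣO = 1.71160.
Si apfu = 0.58020 × 1.71160 = 0.993.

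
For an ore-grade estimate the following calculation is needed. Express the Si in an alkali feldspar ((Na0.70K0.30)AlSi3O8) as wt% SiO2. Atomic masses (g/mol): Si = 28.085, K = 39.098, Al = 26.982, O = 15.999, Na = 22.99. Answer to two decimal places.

Formula mass = 267.051 g/mol.
3 Si → 3.0000 mol SiO2 per formula unit; M(SiO2) = 60.083, so SiO2 mass = 180.249 g.
180.249/267.051 × 100 = 67.50 wt%.

67.50 wt%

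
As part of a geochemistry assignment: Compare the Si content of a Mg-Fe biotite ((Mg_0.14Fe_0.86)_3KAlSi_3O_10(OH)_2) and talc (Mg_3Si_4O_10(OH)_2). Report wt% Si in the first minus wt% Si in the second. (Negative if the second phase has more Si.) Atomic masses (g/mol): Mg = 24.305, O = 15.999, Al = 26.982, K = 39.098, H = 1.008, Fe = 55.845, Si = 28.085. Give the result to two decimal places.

First mineral: 84.255 g Si in 498.627 g formula = 16.90 wt% Si.
Second mineral: 112.340 g Si in 379.259 g formula = 29.62 wt% Si.
16.90% − 29.62% gives a difference of -12.72 percentage points.

-12.72 percentage points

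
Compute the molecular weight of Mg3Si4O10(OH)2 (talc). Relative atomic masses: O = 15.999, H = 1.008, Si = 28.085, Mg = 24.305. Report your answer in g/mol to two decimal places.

Mg: 3 × 24.305 = 72.9150
Si: 4 × 28.085 = 112.3400
O: 12 × 15.999 = 191.9880
H: 2 × 1.008 = 2.0160
Summing the contributions gives the formula mass.

379.26 g/mol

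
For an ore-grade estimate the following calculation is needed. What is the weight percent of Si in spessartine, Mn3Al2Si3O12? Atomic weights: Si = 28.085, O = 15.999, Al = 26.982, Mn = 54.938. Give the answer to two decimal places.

17.02 wt%

M(Mn3Al2Si3O12) = 495.021 g/mol.
Si contributes 3 × 28.085 = 84.255 g per mole.
84.255/495.021 = 0.1702 → 17.02%.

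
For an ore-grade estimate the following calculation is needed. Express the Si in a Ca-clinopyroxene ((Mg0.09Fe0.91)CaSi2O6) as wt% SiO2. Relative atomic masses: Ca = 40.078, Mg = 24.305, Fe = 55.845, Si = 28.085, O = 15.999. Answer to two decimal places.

Formula mass = 245.248 g/mol.
2 Si → 2.0000 mol SiO2 per formula unit; M(SiO2) = 60.083, so SiO2 mass = 120.166 g.
120.166/245.248 × 100 = 49.00 wt%.

49.00 wt%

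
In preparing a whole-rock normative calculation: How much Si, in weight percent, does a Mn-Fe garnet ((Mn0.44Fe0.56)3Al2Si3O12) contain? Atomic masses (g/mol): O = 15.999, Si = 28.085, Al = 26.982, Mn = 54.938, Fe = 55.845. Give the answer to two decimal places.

16.97 weight percent

M((Mn0.44Fe0.56)3Al2Si3O12) = 496.545 g/mol.
Si contributes 3 × 28.085 = 84.255 g per mole.
84.255/496.545 = 0.1697 → 16.97%.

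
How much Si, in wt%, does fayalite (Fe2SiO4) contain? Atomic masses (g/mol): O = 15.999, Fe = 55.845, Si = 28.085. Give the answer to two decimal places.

Molar mass of Fe2SiO4: 2*55.845 + 1*28.085 + 4*15.999 = 203.771 g/mol.
Mass of Si per formula unit: 1 × 28.085 = 28.085 g.
Weight fraction Si = 28.085 / 203.771 = 0.1378.

13.78 wt%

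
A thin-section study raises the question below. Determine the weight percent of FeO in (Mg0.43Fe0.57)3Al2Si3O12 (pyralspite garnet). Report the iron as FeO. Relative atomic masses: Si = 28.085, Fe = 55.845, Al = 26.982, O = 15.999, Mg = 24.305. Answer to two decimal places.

Formula mass = 457.055 g/mol.
1.71 Fe → 1.7100 mol FeO per formula unit; M(FeO) = 71.844, so FeO mass = 122.853 g.
122.853/457.055 × 100 = 26.88 wt%.

26.88 wt%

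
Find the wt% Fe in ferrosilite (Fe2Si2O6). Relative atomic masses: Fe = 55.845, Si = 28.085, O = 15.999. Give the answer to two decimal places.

42.33 mass %

Formula mass = 2×55.845 + 2×28.085 + 6×15.999 = 263.854 g/mol, of which 111.690 g is Fe.
So Fe makes up 111.690/263.854 = 0.4233 of the mass, i.e. 42.33%.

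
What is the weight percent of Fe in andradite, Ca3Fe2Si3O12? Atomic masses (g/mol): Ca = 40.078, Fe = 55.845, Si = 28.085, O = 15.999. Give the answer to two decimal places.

21.98 weight percent

Formula mass = 3×40.078 + 2×55.845 + 3×28.085 + 12×15.999 = 508.167 g/mol, of which 111.690 g is Fe.
So Fe makes up 111.690/508.167 = 0.2198 of the mass, i.e. 21.98%.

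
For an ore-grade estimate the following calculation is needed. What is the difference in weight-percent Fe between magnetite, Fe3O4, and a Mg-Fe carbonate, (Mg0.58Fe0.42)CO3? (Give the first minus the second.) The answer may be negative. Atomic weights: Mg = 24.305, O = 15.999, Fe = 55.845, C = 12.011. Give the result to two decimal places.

48.32 percentage points

M(Fe3O4) = 231.531 g/mol, so wt% Fe = 167.535/231.531 × 100 = 72.36%.
M((Mg0.58Fe0.42)CO3) = 97.560 g/mol, so wt% Fe = 23.455/97.560 × 100 = 24.04%.
72.36 − 24.04 = 48.32 pp.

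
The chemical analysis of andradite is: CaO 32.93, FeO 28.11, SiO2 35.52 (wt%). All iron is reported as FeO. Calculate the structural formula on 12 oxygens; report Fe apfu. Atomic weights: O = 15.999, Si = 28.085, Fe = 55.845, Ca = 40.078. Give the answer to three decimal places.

CaO (M=56.077): mol = 0.58723; Ca = 0.58723, O = 0.58723.
FeO (M=71.844): mol = 0.39126; Fe = 0.39126, O = 0.39126.
SiO2 (M=60.083): mol = 0.59118; Si = 0.59118, O = 1.18236.
ΣO = 2.16085; factor = 12/ΣO = 5.55337.
Fe apfu = 0.39126 × 5.55337 = 2.173.

2.173 Fe apfu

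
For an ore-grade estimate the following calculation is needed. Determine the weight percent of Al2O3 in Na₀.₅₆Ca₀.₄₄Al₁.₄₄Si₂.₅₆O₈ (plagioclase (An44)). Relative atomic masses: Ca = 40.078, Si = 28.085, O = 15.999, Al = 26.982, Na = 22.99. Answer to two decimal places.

Formula mass = 269.252 g/mol.
1.44 Al → 0.7200 mol Al2O3 per formula unit; M(Al2O3) = 101.961, so Al2O3 mass = 73.412 g.
73.412/269.252 × 100 = 27.27 wt%.

27.27 wt%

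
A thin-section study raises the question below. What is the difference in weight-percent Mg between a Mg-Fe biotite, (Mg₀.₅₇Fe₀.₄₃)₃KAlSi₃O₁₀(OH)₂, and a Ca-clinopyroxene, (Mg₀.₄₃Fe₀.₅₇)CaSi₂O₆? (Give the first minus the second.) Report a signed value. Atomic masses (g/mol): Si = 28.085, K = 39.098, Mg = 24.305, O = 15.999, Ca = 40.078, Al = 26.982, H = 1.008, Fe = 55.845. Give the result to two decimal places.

4.62 percentage points

Mg in (Mg₀.₅₇Fe₀.₄₃)₃KAlSi₃O₁₀(OH)₂: molar mass 457.941 g/mol; 1.71×24.305 = 41.562 g → 9.08 wt%.
Mg in (Mg₀.₄₃Fe₀.₅₇)CaSi₂O₆: molar mass 234.525 g/mol; 0.43×24.305 = 10.451 g → 4.46 wt%.
Difference = 9.08 − 4.46 = 4.62 percentage points.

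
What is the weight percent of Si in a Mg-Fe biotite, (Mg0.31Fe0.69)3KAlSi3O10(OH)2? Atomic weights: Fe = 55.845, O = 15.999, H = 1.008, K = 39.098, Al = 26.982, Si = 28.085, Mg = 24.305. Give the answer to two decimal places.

17.46 wt%

Molar mass of (Mg0.31Fe0.69)3KAlSi3O10(OH)2: 0.93*24.305 + 2.07*55.845 + 1*39.098 + 1*26.982 + 3*28.085 + 12*15.999 + 2*1.008 = 482.542 g/mol.
Mass of Si per formula unit: 3 × 28.085 = 84.255 g.
Weight fraction Si = 84.255 / 482.542 = 0.1746.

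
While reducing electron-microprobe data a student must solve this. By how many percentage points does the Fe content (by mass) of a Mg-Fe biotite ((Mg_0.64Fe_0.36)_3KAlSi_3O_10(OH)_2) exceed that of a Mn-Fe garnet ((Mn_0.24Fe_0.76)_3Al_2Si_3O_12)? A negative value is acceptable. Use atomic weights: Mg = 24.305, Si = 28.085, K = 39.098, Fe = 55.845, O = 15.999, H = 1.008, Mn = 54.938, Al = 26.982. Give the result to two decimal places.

M((Mg_0.64Fe_0.36)_3KAlSi_3O_10(OH)_2) = 451.317 g/mol, so wt% Fe = 60.313/451.317 × 100 = 13.36%.
M((Mn_0.24Fe_0.76)_3Al_2Si_3O_12) = 497.089 g/mol, so wt% Fe = 127.327/497.089 × 100 = 25.61%.
13.36 − 25.61 = -12.25 pp.

-12.25 percentage points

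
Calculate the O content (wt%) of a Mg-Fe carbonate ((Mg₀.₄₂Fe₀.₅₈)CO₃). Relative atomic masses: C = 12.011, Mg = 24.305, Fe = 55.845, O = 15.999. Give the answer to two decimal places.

M((Mg₀.₄₂Fe₀.₅₈)CO₃) = 102.606 g/mol.
O contributes 3 × 15.999 = 47.997 g per mole.
47.997/102.606 = 0.4678 → 46.78%.

46.78 wt%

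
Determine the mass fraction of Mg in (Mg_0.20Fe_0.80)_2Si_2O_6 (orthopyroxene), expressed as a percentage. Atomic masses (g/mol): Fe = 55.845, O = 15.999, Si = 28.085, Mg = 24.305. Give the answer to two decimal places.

3.87 weight percent

Molar mass of (Mg_0.20Fe_0.80)_2Si_2O_6: 0.40·24.305 + 1.60·55.845 + 2·28.085 + 6·15.999 = 251.238 g/mol.
Mass of Mg per formula unit: 0.40 × 24.305 = 9.722 g.
Weight fraction Mg = 9.722 / 251.238 = 0.0387.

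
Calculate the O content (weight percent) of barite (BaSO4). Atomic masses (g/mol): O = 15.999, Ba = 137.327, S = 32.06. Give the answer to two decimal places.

27.42 weight percent

Formula mass = 1·137.327 + 1·32.06 + 4·15.999 = 233.383 g/mol, of which 63.996 g is O.
So O makes up 63.996/233.383 = 0.2742 of the mass, i.e. 27.42%.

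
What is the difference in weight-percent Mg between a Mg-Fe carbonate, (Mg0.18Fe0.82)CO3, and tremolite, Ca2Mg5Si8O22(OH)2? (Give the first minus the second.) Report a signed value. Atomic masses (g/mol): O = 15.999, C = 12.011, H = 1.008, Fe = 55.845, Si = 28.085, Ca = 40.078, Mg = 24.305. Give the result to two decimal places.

-10.99 percentage points

First mineral: 4.375 g Mg in 110.176 g formula = 3.97 wt% Mg.
Second mineral: 121.525 g Mg in 812.353 g formula = 14.96 wt% Mg.
3.97% − 14.96% gives a difference of -10.99 percentage points.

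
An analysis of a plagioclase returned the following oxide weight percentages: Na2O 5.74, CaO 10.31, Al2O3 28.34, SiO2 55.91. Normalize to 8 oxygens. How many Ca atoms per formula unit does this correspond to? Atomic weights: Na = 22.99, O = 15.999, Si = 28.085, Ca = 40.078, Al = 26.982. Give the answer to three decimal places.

0.495 Ca apfu

Na2O: 5.74/61.979 = 0.09261 mol → 0.18522 mol Na, 0.09261 mol O.
CaO: 10.31/56.077 = 0.18385 mol → 0.18385 mol Ca, 0.18385 mol O.
Al2O3: 28.34/101.961 = 0.27795 mol → 0.55590 mol Al, 0.83385 mol O.
SiO2: 55.91/60.083 = 0.93055 mol → 0.93055 mol Si, 1.86110 mol O.
Total oxygen = 2.97141 mol. Normalization factor = 8/2.97141 = 2.69232.
Ca per 8 O = 0.18385 × 2.69232 = 0.495.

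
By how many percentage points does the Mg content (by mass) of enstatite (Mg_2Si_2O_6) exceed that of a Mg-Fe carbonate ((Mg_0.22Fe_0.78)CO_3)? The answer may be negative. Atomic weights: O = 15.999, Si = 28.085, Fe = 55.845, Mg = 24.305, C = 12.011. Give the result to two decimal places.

First mineral: 48.610 g Mg in 200.774 g formula = 24.21 wt% Mg.
Second mineral: 5.347 g Mg in 108.914 g formula = 4.91 wt% Mg.
24.21% − 4.91% gives a difference of 19.30 percentage points.

19.30 percentage points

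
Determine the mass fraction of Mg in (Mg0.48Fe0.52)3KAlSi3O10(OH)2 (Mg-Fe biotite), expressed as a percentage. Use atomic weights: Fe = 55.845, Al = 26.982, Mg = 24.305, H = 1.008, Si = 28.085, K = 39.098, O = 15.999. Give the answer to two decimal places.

M((Mg0.48Fe0.52)3KAlSi3O10(OH)2) = 466.456 g/mol.
Mg contributes 1.44 × 24.305 = 34.999 g per mole.
34.999/466.456 = 0.0750 → 7.50%.

7.50 wt%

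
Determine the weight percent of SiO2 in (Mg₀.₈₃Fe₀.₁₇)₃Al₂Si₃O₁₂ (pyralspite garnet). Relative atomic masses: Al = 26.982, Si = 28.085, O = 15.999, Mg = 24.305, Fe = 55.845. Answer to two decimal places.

43.00 wt%

M((Mg₀.₈₃Fe₀.₁₇)₃Al₂Si₃O₁₂) = 419.207 g/mol; M(SiO2) = 60.083 g/mol.
Moles SiO2 per formula unit = 3 Si ÷ 1 = 3.0000.
SiO2 fraction = (3.0000 × 60.083) / 419.207 = 180.249/419.207 = 0.4300.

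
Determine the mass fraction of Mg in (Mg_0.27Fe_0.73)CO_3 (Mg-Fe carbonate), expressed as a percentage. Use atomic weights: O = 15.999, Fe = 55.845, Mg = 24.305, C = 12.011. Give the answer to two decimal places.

M((Mg_0.27Fe_0.73)CO_3) = 107.337 g/mol.
Mg contributes 0.27 × 24.305 = 6.562 g per mole.
6.562/107.337 = 0.0611 → 6.11%.

6.11 weight percent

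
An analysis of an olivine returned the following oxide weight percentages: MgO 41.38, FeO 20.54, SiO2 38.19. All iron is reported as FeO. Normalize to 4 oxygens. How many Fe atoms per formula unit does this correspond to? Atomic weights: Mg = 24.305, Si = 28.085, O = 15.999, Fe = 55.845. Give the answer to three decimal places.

41.38 wt% MgO ÷ 40.304 g/mol = 1.02670 mol, giving 1.02670 Mg and 1.02670 O.
20.54 wt% FeO ÷ 71.844 g/mol = 0.28590 mol, giving 0.28590 Fe and 0.28590 O.
38.19 wt% SiO2 ÷ 60.083 g/mol = 0.63562 mol, giving 0.63562 Si and 1.27124 O.
Oxygen sums to 2.58384; scaling by 4/2.58384 = 1.54808 puts the formula on 4 O.
Fe: 0.28590 × 1.54808 = 0.443 atoms per formula unit.

0.443 Fe apfu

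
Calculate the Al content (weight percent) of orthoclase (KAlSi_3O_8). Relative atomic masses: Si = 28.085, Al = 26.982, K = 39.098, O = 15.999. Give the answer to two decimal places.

M(KAlSi_3O_8) = 278.327 g/mol.
Al contributes 1 × 26.982 = 26.982 g per mole.
26.982/278.327 = 0.0969 → 9.69%.

9.69 weight percent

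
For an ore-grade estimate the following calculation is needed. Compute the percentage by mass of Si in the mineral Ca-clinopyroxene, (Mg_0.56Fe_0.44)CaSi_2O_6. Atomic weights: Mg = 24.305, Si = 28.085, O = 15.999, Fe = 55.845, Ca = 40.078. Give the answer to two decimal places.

Formula mass = 0.56×24.305 + 0.44×55.845 + 1×40.078 + 2×28.085 + 6×15.999 = 230.425 g/mol, of which 56.170 g is Si.
So Si makes up 56.170/230.425 = 0.2438 of the mass, i.e. 24.38%.

24.38 wt%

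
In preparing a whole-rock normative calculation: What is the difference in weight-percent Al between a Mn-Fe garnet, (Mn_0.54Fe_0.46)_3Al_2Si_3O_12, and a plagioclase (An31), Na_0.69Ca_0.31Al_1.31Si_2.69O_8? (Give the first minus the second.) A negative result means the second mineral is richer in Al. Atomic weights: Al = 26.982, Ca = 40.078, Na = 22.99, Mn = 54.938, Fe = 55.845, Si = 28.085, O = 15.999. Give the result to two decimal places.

-2.36 percentage points

M((Mn_0.54Fe_0.46)_3Al_2Si_3O_12) = 496.273 g/mol, so wt% Al = 53.964/496.273 × 100 = 10.87%.
M(Na_0.69Ca_0.31Al_1.31Si_2.69O_8) = 267.174 g/mol, so wt% Al = 35.346/267.174 × 100 = 13.23%.
10.87 − 13.23 = -2.36 pp.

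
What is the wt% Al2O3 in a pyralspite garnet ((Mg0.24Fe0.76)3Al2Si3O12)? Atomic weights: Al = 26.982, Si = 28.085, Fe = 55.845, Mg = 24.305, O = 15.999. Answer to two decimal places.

M((Mg0.24Fe0.76)3Al2Si3O12) = 475.033 g/mol; M(Al2O3) = 101.961 g/mol.
Moles Al2O3 per formula unit = 2 Al ÷ 2 = 1.0000.
Al2O3 fraction = (1.0000 × 101.961) / 475.033 = 101.961/475.033 = 0.2146.

21.46 wt%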